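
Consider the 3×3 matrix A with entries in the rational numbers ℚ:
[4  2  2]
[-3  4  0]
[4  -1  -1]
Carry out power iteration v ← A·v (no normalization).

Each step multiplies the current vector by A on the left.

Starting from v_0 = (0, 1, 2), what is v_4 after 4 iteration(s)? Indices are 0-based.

v_0 = (0, 1, 2).
v_1 = A·v_0 = (6, 4, -3).
v_2 = A·v_1 = (26, -2, 23).
v_3 = A·v_2 = (146, -86, 83).
v_4 = A·v_3 = (578, -782, 587).

v_4 = (578, -782, 587)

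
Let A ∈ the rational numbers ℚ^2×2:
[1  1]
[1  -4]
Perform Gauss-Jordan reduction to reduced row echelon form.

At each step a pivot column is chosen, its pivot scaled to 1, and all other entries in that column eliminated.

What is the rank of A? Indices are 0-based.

pivot(0,0)=1: scale R0 → (1, 1)
  clear (1,0): R1 −= (1)R0 → (0, -5)
pivot(1,1)=-5: scale R1 → (0, 1)
  clear (0,1): R0 −= (1)R1 → (1, 0)

rank = 2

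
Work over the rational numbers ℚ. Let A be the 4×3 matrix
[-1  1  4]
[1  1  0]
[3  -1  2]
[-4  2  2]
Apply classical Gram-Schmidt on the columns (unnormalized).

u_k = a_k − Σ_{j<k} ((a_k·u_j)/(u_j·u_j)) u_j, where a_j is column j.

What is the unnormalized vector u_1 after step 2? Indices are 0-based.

Step 1: u_0 = a_0 = (-1, 1, 3, -4).
Step 2: u_1 = a_1 − (-11/27)·u_0 = (16/27, 38/27, 2/9, 10/27).

u_1 = (16/27, 38/27, 2/9, 10/27)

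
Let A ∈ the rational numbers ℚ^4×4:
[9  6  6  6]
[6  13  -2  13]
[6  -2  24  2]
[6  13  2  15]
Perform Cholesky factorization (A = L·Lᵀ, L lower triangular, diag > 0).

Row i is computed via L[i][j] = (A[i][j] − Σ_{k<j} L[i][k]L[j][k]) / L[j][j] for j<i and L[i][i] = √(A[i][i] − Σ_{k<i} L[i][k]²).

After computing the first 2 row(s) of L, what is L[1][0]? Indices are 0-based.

L[1][0] = 2

Step 1: L[0][0] = √(9) = 3.
  L[1][0] = (6) / L[0][0] = 2.
Step 2: L[1][1] = √(9) = 3.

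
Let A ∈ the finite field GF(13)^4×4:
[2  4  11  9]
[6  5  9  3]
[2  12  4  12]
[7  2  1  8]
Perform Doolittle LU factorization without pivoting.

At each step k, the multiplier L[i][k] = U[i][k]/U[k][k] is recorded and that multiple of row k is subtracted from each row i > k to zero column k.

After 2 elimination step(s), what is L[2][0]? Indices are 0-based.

L[2][0] = 1

[col 0] pivot 2
  R1 -= 3*R0 → (0, 6, 2, 2)  (L[1][0] := 3)
  R2 -= 1*R0 → (0, 8, 6, 3)  (L[2][0] := 1)
  R3 -= 10*R0 → (0, 1, 8, 9)  (L[3][0] := 10)
[col 1] pivot 6
  R2 -= 10*R1 → (0, 0, 12, 9)  (L[2][1] := 10)
  R3 -= 11*R1 → (0, 0, 12, 0)  (L[3][1] := 11)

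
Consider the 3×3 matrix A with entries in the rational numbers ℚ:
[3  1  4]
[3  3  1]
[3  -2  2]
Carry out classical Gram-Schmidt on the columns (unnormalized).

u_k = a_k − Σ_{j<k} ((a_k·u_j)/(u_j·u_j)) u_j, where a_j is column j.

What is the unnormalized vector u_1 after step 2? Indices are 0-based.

u_1 = (1/3, 7/3, -8/3)

Step 1: u_0 = a_0 = (3, 3, 3).
Step 2: u_1 = a_1 − (2/9)·u_0 = (1/3, 7/3, -8/3).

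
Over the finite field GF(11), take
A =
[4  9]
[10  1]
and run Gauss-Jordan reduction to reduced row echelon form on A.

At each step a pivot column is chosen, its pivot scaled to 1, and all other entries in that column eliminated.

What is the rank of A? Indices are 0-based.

rank = 2

step 1: normalize row 0 (÷4) = (1, 5)
  row 1: subtract 10×row0 = (0, 6)
step 2: normalize row 1 (÷6) = (0, 1)
  row 0: subtract 5×row1 = (1, 0)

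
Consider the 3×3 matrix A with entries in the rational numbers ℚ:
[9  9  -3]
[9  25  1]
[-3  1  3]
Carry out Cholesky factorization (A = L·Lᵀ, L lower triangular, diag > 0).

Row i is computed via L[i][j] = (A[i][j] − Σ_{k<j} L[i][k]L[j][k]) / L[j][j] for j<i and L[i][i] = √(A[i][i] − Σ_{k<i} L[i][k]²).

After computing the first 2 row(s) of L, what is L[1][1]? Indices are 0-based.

L[1][1] = 4

Step 1: L[0][0] = √(9) = 3.
  L[1][0] = (9) / L[0][0] = 3.
Step 2: L[1][1] = √(16) = 4.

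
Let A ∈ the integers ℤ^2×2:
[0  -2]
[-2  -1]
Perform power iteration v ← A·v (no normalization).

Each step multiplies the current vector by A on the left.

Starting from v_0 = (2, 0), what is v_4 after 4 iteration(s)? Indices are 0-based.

v_0 = (2, 0).
v_1 = A·v_0 = (0, -4).
v_2 = A·v_1 = (8, 4).
v_3 = A·v_2 = (-8, -20).
v_4 = A·v_3 = (40, 36).

v_4 = (40, 36)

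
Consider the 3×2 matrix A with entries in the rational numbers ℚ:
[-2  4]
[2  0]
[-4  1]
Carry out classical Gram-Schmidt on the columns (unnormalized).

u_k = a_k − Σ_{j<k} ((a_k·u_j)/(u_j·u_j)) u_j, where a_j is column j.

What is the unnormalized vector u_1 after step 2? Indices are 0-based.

u_1 = (3, 1, -1)

Step 1: u_0 = a_0 = (-2, 2, -4).
Step 2: u_1 = a_1 − (-1/2)·u_0 = (3, 1, -1).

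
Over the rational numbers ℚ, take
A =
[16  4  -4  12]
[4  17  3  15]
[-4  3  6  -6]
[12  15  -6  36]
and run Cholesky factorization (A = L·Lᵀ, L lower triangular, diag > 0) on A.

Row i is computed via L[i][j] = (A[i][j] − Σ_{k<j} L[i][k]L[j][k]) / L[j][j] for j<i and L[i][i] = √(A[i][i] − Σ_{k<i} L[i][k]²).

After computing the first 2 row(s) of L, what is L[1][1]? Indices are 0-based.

L[1][1] = 4

Step 1: L[0][0] = √(16) = 4.
  L[1][0] = (4) / L[0][0] = 1.
Step 2: L[1][1] = √(16) = 4.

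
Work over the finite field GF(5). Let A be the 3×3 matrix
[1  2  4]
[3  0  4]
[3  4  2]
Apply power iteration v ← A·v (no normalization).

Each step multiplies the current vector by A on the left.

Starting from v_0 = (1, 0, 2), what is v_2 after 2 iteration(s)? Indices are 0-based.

v_0 = (1, 0, 2).
v_1 = A·v_0 = (4, 1, 2).
v_2 = A·v_1 = (4, 0, 0).

v_2 = (4, 0, 0)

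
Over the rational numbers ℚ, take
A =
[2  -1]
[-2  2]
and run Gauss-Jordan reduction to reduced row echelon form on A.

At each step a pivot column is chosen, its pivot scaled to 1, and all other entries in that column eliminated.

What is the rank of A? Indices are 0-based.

rank = 2

pivot(0,0)=2: scale R0 → (1, -1/2)
  clear (1,0): R1 −= (-2)R0 → (0, 1)
pivot(1,1)=1: scale R1 → (0, 1)
  clear (0,1): R0 −= (-1/2)R1 → (1, 0)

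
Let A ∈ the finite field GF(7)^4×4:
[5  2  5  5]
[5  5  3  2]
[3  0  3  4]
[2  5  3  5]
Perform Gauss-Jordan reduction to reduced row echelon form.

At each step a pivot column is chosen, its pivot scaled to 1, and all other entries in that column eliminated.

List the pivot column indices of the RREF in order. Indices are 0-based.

pivot columns: 0, 1, 2, 3

[1] R0 /= 5  ⇒  (1, 6, 1, 1)
     R1 -= 5·R0  ⇒  (0, 3, 5, 4)
     R2 -= 3·R0  ⇒  (0, 3, 0, 1)
     R3 -= 2·R0  ⇒  (0, 0, 1, 3)
[2] R1 /= 3  ⇒  (0, 1, 4, 6)
     R0 -= 6·R1  ⇒  (1, 0, 5, 0)
     R2 -= 3·R1  ⇒  (0, 0, 2, 4)
[3] R2 /= 2  ⇒  (0, 0, 1, 2)
     R0 -= 5·R2  ⇒  (1, 0, 0, 4)
     R1 -= 4·R2  ⇒  (0, 1, 0, 5)
     R3 -= 1·R2  ⇒  (0, 0, 0, 1)
[4] R3 /= 1  ⇒  (0, 0, 0, 1)
     R0 -= 4·R3  ⇒  (1, 0, 0, 0)
     R1 -= 5·R3  ⇒  (0, 1, 0, 0)
     R2 -= 2·R3  ⇒  (0, 0, 1, 0)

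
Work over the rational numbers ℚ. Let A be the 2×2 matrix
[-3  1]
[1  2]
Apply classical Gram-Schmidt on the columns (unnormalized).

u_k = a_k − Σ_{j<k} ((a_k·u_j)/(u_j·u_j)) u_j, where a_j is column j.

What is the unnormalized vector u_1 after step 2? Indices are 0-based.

Step 1: u_0 = a_0 = (-3, 1).
Step 2: u_1 = a_1 − (-1/10)·u_0 = (7/10, 21/10).

u_1 = (7/10, 21/10)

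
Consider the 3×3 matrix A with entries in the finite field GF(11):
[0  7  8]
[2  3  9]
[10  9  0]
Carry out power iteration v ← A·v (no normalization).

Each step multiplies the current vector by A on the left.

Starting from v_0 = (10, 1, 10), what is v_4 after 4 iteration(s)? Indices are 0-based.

v_4 = (6, 0, 5)

v_0 = (10, 1, 10).
v_1 = A·v_0 = (10, 3, 10).
v_2 = A·v_1 = (2, 9, 6).
v_3 = A·v_2 = (1, 8, 2).
v_4 = A·v_3 = (6, 0, 5).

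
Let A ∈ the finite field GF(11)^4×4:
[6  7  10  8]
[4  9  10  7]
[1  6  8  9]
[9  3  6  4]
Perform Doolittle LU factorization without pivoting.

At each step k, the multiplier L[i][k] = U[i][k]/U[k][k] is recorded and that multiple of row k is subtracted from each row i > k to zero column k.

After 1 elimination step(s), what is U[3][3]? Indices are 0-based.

U[3][3] = 3

k=0: U[0][0]=6
  eliminate (1,0): mult=8, new row 1: (0, 8, 7, 9); set L[1][0]=8
  eliminate (2,0): mult=2, new row 2: (0, 3, 10, 4); set L[2][0]=2
  eliminate (3,0): mult=7, new row 3: (0, 9, 2, 3); set L[3][0]=7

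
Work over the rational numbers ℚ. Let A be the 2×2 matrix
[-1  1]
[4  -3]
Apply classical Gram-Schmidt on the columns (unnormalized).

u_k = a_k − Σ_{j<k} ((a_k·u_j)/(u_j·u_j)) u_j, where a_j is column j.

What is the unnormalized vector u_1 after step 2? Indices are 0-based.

Step 1: u_0 = a_0 = (-1, 4).
Step 2: u_1 = a_1 − (-13/17)·u_0 = (4/17, 1/17).

u_1 = (4/17, 1/17)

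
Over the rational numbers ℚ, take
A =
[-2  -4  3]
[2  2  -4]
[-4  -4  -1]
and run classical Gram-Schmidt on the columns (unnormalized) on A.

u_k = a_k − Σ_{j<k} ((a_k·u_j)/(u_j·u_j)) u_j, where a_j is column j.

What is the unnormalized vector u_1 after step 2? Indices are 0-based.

u_1 = (-5/3, -1/3, 2/3)

Step 1: u_0 = a_0 = (-2, 2, -4).
Step 2: u_1 = a_1 − (7/6)·u_0 = (-5/3, -1/3, 2/3).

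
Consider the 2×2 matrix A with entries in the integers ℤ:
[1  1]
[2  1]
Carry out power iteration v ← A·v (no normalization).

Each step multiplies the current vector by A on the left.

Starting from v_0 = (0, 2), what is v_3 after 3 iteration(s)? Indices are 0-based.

v_0 = (0, 2).
v_1 = A·v_0 = (2, 2).
v_2 = A·v_1 = (4, 6).
v_3 = A·v_2 = (10, 14).

v_3 = (10, 14)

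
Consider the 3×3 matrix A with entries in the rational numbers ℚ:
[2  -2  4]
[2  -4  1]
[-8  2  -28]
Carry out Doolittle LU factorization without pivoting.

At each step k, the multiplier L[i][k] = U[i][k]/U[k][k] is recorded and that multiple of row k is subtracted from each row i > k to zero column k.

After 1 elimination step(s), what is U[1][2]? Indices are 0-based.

Step 1: pivot at (0,0) is 2.
  row1 ← row1 − (1)·row0  ⇒  L[1][0]=1, U row1=(0, -2, -3)
  row2 ← row2 − (-4)·row0  ⇒  L[2][0]=-4, U row2=(0, -6, -12)

U[1][2] = -3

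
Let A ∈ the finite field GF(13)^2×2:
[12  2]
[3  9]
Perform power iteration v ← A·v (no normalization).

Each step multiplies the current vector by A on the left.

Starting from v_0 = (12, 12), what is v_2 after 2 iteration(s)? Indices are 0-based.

v_0 = (12, 12).
v_1 = A·v_0 = (12, 1).
v_2 = A·v_1 = (3, 6).

v_2 = (3, 6)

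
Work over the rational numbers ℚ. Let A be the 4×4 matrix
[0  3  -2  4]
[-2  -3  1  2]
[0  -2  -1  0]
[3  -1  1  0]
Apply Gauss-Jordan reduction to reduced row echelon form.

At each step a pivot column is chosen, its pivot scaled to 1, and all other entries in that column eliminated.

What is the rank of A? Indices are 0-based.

[1] R0 <-> R1
[1] R0 /= -2  ⇒  (1, 3/2, -1/2, -1)
     R3 -= 3·R0  ⇒  (0, -11/2, 5/2, 3)
[2] R1 /= 3  ⇒  (0, 1, -2/3, 4/3)
     R0 -= 3/2·R1  ⇒  (1, 0, 1/2, -3)
     R2 -= -2·R1  ⇒  (0, 0, -7/3, 8/3)
     R3 -= -11/2·R1  ⇒  (0, 0, -7/6, 31/3)
[3] R2 /= -7/3  ⇒  (0, 0, 1, -8/7)
     R0 -= 1/2·R2  ⇒  (1, 0, 0, -17/7)
     R1 -= -2/3·R2  ⇒  (0, 1, 0, 4/7)
     R3 -= -7/6·R2  ⇒  (0, 0, 0, 9)
[4] R3 /= 9  ⇒  (0, 0, 0, 1)
     R0 -= -17/7·R3  ⇒  (1, 0, 0, 0)
     R1 -= 4/7·R3  ⇒  (0, 1, 0, 0)
     R2 -= -8/7·R3  ⇒  (0, 0, 1, 0)

rank = 4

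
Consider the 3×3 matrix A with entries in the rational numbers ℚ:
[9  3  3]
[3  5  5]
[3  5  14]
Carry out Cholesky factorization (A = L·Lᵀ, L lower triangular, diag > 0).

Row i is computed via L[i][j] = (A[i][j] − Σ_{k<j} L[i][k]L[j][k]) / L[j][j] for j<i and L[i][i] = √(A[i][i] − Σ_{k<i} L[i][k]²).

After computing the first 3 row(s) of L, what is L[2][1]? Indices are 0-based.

Step 1: L[0][0] = √(9) = 3.
  L[1][0] = (3) / L[0][0] = 1.
Step 2: L[1][1] = √(4) = 2.
  L[2][0] = (3) / L[0][0] = 1.
  L[2][1] = (4) / L[1][1] = 2.
Step 3: L[2][2] = √(9) = 3.

L[2][1] = 2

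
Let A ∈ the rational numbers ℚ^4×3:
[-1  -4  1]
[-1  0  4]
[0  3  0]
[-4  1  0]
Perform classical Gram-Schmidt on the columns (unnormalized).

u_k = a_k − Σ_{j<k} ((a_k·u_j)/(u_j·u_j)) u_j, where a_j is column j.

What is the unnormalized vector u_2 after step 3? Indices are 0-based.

Step 1: u_0 = a_0 = (-1, -1, 0, -4).
Step 2: u_1 = a_1 − (0)·u_0 = (-4, 0, 3, 1).
Step 3: u_2 = a_2 − (-5/18)·u_0 − (-2/13)·u_1 = (25/234, 67/18, 6/13, -112/117).

u_2 = (25/234, 67/18, 6/13, -112/117)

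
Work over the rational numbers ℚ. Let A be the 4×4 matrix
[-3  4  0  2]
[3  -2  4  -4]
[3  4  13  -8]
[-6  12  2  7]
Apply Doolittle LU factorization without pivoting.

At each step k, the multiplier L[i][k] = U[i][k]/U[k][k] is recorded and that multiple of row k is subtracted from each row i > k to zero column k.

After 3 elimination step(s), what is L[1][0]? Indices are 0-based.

[col 0] pivot -3
  R1 -= -1*R0 → (0, 2, 4, -2)  (L[1][0] := -1)
  R2 -= -1*R0 → (0, 8, 13, -6)  (L[2][0] := -1)
  R3 -= 2*R0 → (0, 4, 2, 3)  (L[3][0] := 2)
[col 1] pivot 2
  R2 -= 4*R1 → (0, 0, -3, 2)  (L[2][1] := 4)
  R3 -= 2*R1 → (0, 0, -6, 7)  (L[3][1] := 2)
[col 2] pivot -3
  R3 -= 2*R2 → (0, 0, 0, 3)  (L[3][2] := 2)

L[1][0] = -1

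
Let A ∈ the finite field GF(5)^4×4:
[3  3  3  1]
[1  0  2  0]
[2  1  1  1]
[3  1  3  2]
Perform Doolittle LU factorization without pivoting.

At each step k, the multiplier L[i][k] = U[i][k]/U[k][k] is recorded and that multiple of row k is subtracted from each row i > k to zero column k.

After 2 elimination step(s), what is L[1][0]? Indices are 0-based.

L[1][0] = 2

k=0: U[0][0]=3
  eliminate (1,0): mult=2, new row 1: (0, 4, 1, 3); set L[1][0]=2
  eliminate (2,0): mult=4, new row 2: (0, 4, 4, 2); set L[2][0]=4
  eliminate (3,0): mult=1, new row 3: (0, 3, 0, 1); set L[3][0]=1
k=1: U[1][1]=4
  eliminate (2,1): mult=1, new row 2: (0, 0, 3, 4); set L[2][1]=1
  eliminate (3,1): mult=2, new row 3: (0, 0, 3, 0); set L[3][1]=2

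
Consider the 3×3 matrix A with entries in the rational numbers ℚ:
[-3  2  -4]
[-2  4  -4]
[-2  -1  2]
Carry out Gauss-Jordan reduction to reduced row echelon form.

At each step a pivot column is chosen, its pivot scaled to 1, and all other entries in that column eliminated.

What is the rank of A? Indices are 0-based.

step 1: normalize row 0 (÷-3) = (1, -2/3, 4/3)
  row 1: subtract -2×row0 = (0, 8/3, -4/3)
  row 2: subtract -2×row0 = (0, -7/3, 14/3)
step 2: normalize row 1 (÷8/3) = (0, 1, -1/2)
  row 0: subtract -2/3×row1 = (1, 0, 1)
  row 2: subtract -7/3×row1 = (0, 0, 7/2)
step 3: normalize row 2 (÷7/2) = (0, 0, 1)
  row 0: subtract 1×row2 = (1, 0, 0)
  row 1: subtract -1/2×row2 = (0, 1, 0)

rank = 3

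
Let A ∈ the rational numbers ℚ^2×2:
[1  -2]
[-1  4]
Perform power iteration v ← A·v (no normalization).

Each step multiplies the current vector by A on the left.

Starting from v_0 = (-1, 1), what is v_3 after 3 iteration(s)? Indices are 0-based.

v_0 = (-1, 1).
v_1 = A·v_0 = (-3, 5).
v_2 = A·v_1 = (-13, 23).
v_3 = A·v_2 = (-59, 105).

v_3 = (-59, 105)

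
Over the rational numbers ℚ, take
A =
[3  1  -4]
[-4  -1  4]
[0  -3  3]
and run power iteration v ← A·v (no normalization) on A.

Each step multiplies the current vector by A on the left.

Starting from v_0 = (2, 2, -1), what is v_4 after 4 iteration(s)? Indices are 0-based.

v_0 = (2, 2, -1).
v_1 = A·v_0 = (12, -14, -9).
v_2 = A·v_1 = (58, -70, 15).
v_3 = A·v_2 = (44, -102, 255).
v_4 = A·v_3 = (-990, 946, 1071).

v_4 = (-990, 946, 1071)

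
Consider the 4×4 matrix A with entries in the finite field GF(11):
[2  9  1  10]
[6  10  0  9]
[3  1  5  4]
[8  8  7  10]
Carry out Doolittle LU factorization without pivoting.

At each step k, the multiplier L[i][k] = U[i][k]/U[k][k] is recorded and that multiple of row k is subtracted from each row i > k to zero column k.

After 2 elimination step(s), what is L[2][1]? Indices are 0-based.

L[2][1] = 3

Step 1: pivot at (0,0) is 2.
  row1 ← row1 − (3)·row0  ⇒  L[1][0]=3, U row1=(0, 5, 8, 1)
  row2 ← row2 − (7)·row0  ⇒  L[2][0]=7, U row2=(0, 4, 9, 0)
  row3 ← row3 − (4)·row0  ⇒  L[3][0]=4, U row3=(0, 5, 3, 3)
Step 2: pivot at (1,1) is 5.
  row2 ← row2 − (3)·row1  ⇒  L[2][1]=3, U row2=(0, 0, 7, 8)
  row3 ← row3 − (1)·row1  ⇒  L[3][1]=1, U row3=(0, 0, 6, 2)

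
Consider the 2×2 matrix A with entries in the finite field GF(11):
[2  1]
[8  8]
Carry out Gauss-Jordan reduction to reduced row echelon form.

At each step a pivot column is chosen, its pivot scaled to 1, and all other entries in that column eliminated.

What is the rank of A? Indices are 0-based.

rank = 2

step 1: normalize row 0 (÷2) = (1, 6)
  row 1: subtract 8×row0 = (0, 4)
step 2: normalize row 1 (÷4) = (0, 1)
  row 0: subtract 6×row1 = (1, 0)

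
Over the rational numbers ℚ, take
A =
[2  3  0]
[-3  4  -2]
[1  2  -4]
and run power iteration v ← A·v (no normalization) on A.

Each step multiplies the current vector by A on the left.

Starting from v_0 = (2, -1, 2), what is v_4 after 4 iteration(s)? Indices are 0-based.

v_4 = (-604, 671, 251)

v_0 = (2, -1, 2).
v_1 = A·v_0 = (1, -14, -8).
v_2 = A·v_1 = (-40, -43, 5).
v_3 = A·v_2 = (-209, -62, -146).
v_4 = A·v_3 = (-604, 671, 251).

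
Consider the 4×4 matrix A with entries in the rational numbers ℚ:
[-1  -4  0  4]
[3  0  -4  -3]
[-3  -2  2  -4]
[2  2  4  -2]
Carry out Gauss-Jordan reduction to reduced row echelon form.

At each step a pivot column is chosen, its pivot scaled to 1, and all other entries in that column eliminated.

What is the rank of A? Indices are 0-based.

rank = 4

step 1: normalize row 0 (÷-1) = (1, 4, 0, -4)
  row 1: subtract 3×row0 = (0, -12, -4, 9)
  row 2: subtract -3×row0 = (0, 10, 2, -16)
  row 3: subtract 2×row0 = (0, -6, 4, 6)
step 2: normalize row 1 (÷-12) = (0, 1, 1/3, -3/4)
  row 0: subtract 4×row1 = (1, 0, -4/3, -1)
  row 2: subtract 10×row1 = (0, 0, -4/3, -17/2)
  row 3: subtract -6×row1 = (0, 0, 6, 3/2)
step 3: normalize row 2 (÷-4/3) = (0, 0, 1, 51/8)
  row 0: subtract -4/3×row2 = (1, 0, 0, 15/2)
  row 1: subtract 1/3×row2 = (0, 1, 0, -23/8)
  row 3: subtract 6×row2 = (0, 0, 0, -147/4)
step 4: normalize row 3 (÷-147/4) = (0, 0, 0, 1)
  row 0: subtract 15/2×row3 = (1, 0, 0, 0)
  row 1: subtract -23/8×row3 = (0, 1, 0, 0)
  row 2: subtract 51/8×row3 = (0, 0, 1, 0)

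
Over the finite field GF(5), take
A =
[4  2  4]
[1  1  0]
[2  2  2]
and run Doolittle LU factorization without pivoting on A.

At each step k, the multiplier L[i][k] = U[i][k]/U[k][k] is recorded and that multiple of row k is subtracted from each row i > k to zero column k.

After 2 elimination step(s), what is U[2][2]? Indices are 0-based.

U[2][2] = 2

[col 0] pivot 4
  R1 -= 4*R0 → (0, 3, 4)  (L[1][0] := 4)
  R2 -= 3*R0 → (0, 1, 0)  (L[2][0] := 3)
[col 1] pivot 3
  R2 -= 2*R1 → (0, 0, 2)  (L[2][1] := 2)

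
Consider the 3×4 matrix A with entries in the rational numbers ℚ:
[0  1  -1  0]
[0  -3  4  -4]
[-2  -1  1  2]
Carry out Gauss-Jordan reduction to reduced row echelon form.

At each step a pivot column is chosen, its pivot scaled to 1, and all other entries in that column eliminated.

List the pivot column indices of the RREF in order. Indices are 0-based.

[1] R0 <-> R2
[1] R0 /= -2  ⇒  (1, 1/2, -1/2, -1)
[2] R1 /= -3  ⇒  (0, 1, -4/3, 4/3)
     R0 -= 1/2·R1  ⇒  (1, 0, 1/6, -5/3)
     R2 -= 1·R1  ⇒  (0, 0, 1/3, -4/3)
[3] R2 /= 1/3  ⇒  (0, 0, 1, -4)
     R0 -= 1/6·R2  ⇒  (1, 0, 0, -1)
     R1 -= -4/3·R2  ⇒  (0, 1, 0, -4)

pivot columns: 0, 1, 2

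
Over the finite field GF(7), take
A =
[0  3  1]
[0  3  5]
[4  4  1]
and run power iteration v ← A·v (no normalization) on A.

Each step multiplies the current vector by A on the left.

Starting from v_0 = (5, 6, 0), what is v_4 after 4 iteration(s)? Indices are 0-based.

v_0 = (5, 6, 0).
v_1 = A·v_0 = (4, 4, 2).
v_2 = A·v_1 = (0, 1, 6).
v_3 = A·v_2 = (2, 5, 3).
v_4 = A·v_3 = (4, 2, 3).

v_4 = (4, 2, 3)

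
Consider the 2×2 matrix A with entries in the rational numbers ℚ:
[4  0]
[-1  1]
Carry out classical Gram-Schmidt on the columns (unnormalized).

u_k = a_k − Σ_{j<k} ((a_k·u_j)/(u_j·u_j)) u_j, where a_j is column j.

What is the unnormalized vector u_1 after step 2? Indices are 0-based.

u_1 = (4/17, 16/17)

Step 1: u_0 = a_0 = (4, -1).
Step 2: u_1 = a_1 − (-1/17)·u_0 = (4/17, 16/17).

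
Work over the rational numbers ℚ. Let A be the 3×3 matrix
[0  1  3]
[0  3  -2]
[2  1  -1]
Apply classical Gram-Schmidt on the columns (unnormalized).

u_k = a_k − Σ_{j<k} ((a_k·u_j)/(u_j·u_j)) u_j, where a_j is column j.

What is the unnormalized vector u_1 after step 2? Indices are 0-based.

Step 1: u_0 = a_0 = (0, 0, 2).
Step 2: u_1 = a_1 − (1/2)·u_0 = (1, 3, 0).

u_1 = (1, 3, 0)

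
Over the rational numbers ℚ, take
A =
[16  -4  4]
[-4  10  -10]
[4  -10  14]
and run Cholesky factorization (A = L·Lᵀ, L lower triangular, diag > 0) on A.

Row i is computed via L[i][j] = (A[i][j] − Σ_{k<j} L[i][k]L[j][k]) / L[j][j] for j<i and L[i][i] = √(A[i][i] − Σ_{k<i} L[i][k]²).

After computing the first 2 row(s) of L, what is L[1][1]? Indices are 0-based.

Step 1: L[0][0] = √(16) = 4.
  L[1][0] = (-4) / L[0][0] = -1.
Step 2: L[1][1] = √(9) = 3.

L[1][1] = 3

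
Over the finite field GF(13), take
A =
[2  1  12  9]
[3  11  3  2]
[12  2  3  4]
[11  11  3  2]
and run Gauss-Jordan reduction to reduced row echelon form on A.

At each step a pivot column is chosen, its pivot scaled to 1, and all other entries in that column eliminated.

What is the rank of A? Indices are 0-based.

step 1: normalize row 0 (÷2) = (1, 7, 6, 11)
  row 1: subtract 3×row0 = (0, 3, 11, 8)
  row 2: subtract 12×row0 = (0, 9, 9, 2)
  row 3: subtract 11×row0 = (0, 12, 2, 11)
step 2: normalize row 1 (÷3) = (0, 1, 8, 7)
  row 0: subtract 7×row1 = (1, 0, 2, 1)
  row 2: subtract 9×row1 = (0, 0, 2, 4)
  row 3: subtract 12×row1 = (0, 0, 10, 5)
step 3: normalize row 2 (÷2) = (0, 0, 1, 2)
  row 0: subtract 2×row2 = (1, 0, 0, 10)
  row 1: subtract 8×row2 = (0, 1, 0, 4)
  row 3: subtract 10×row2 = (0, 0, 0, 11)
step 4: normalize row 3 (÷11) = (0, 0, 0, 1)
  row 0: subtract 10×row3 = (1, 0, 0, 0)
  row 1: subtract 4×row3 = (0, 1, 0, 0)
  row 2: subtract 2×row3 = (0, 0, 1, 0)

rank = 4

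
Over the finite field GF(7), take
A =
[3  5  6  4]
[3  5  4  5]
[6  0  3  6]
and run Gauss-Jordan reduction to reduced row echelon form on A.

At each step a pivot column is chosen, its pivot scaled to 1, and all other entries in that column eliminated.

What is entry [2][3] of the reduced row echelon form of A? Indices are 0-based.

pivot(0,0)=3: scale R0 → (1, 4, 2, 6)
  clear (1,0): R1 −= (3)R0 → (0, 0, 5, 1)
  clear (2,0): R2 −= (6)R0 → (0, 4, 5, 5)
pivot(1,1): swap R1↔R2
pivot(1,1)=4: scale R1 → (0, 1, 3, 3)
  clear (0,1): R0 −= (4)R1 → (1, 0, 4, 1)
pivot(2,2)=5: scale R2 → (0, 0, 1, 3)
  clear (0,2): R0 −= (4)R2 → (1, 0, 0, 3)
  clear (1,2): R1 −= (3)R2 → (0, 1, 0, 1)

M[2][3] = 3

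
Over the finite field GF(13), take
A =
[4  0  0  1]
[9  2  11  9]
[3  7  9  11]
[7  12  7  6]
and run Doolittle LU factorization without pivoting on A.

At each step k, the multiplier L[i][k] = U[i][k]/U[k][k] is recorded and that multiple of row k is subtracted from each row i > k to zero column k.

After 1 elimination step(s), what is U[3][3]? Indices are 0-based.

U[3][3] = 1

[col 0] pivot 4
  R1 -= 12*R0 → (0, 2, 11, 10)  (L[1][0] := 12)
  R2 -= 4*R0 → (0, 7, 9, 7)  (L[2][0] := 4)
  R3 -= 5*R0 → (0, 12, 7, 1)  (L[3][0] := 5)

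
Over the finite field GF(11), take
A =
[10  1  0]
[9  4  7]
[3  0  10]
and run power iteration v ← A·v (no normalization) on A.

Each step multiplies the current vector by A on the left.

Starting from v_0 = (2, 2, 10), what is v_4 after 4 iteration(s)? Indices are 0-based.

v_4 = (10, 7, 1)

v_0 = (2, 2, 10).
v_1 = A·v_0 = (0, 8, 7).
v_2 = A·v_1 = (8, 4, 4).
v_3 = A·v_2 = (7, 6, 9).
v_4 = A·v_3 = (10, 7, 1).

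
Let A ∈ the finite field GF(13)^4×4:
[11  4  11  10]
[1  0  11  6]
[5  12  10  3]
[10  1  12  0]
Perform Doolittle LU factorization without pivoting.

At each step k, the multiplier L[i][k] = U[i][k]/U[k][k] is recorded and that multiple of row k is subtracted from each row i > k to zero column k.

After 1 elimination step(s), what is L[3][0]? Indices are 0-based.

Step 1: pivot at (0,0) is 11.
  row1 ← row1 − (6)·row0  ⇒  L[1][0]=6, U row1=(0, 2, 10, 11)
  row2 ← row2 − (4)·row0  ⇒  L[2][0]=4, U row2=(0, 9, 5, 2)
  row3 ← row3 − (8)·row0  ⇒  L[3][0]=8, U row3=(0, 8, 2, 11)

L[3][0] = 8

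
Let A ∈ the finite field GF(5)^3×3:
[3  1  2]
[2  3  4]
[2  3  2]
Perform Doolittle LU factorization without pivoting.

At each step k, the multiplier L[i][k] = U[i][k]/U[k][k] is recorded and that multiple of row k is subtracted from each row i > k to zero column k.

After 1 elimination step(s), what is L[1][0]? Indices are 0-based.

L[1][0] = 4

Step 1: pivot at (0,0) is 3.
  row1 ← row1 − (4)·row0  ⇒  L[1][0]=4, U row1=(0, 4, 1)
  row2 ← row2 − (4)·row0  ⇒  L[2][0]=4, U row2=(0, 4, 4)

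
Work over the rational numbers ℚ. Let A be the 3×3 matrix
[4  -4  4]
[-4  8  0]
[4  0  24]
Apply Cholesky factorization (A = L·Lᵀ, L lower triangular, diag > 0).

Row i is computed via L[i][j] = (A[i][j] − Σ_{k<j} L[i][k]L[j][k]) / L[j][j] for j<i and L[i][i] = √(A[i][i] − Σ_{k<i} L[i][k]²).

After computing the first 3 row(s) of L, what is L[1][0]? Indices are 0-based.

L[1][0] = -2

Step 1: L[0][0] = √(4) = 2.
  L[1][0] = (-4) / L[0][0] = -2.
Step 2: L[1][1] = √(4) = 2.
  L[2][0] = (4) / L[0][0] = 2.
  L[2][1] = (4) / L[1][1] = 2.
Step 3: L[2][2] = √(16) = 4.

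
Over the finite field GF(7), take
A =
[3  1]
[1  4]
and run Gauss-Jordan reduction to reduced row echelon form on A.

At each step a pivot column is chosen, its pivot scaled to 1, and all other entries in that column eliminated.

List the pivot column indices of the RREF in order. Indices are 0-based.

pivot columns: 0, 1

[1] R0 /= 3  ⇒  (1, 5)
     R1 -= 1·R0  ⇒  (0, 6)
[2] R1 /= 6  ⇒  (0, 1)
     R0 -= 5·R1  ⇒  (1, 0)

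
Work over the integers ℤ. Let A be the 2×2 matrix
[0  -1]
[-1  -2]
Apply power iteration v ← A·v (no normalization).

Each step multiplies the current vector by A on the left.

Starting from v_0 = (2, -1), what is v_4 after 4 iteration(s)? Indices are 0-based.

v_4 = (-2, -5)

v_0 = (2, -1).
v_1 = A·v_0 = (1, 0).
v_2 = A·v_1 = (0, -1).
v_3 = A·v_2 = (1, 2).
v_4 = A·v_3 = (-2, -5).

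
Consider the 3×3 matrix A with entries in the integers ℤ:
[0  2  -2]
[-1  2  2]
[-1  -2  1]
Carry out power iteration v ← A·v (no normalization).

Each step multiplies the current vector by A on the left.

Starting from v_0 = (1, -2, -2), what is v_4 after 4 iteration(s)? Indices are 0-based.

v_0 = (1, -2, -2).
v_1 = A·v_0 = (0, -9, 1).
v_2 = A·v_1 = (-20, -16, 19).
v_3 = A·v_2 = (-70, 26, 71).
v_4 = A·v_3 = (-90, 264, 89).

v_4 = (-90, 264, 89)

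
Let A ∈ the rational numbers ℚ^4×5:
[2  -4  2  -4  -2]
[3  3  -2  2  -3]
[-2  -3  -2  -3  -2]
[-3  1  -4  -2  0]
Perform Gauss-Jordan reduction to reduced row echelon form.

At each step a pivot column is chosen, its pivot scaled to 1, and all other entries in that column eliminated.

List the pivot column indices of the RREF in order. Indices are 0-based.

pivot columns: 0, 1, 2, 3

pivot(0,0)=2: scale R0 → (1, -2, 1, -2, -1)
  clear (1,0): R1 −= (3)R0 → (0, 9, -5, 8, 0)
  clear (2,0): R2 −= (-2)R0 → (0, -7, 0, -7, -4)
  clear (3,0): R3 −= (-3)R0 → (0, -5, -1, -8, -3)
pivot(1,1)=9: scale R1 → (0, 1, -5/9, 8/9, 0)
  clear (0,1): R0 −= (-2)R1 → (1, 0, -1/9, -2/9, -1)
  clear (2,1): R2 −= (-7)R1 → (0, 0, -35/9, -7/9, -4)
  clear (3,1): R3 −= (-5)R1 → (0, 0, -34/9, -32/9, -3)
pivot(2,2)=-35/9: scale R2 → (0, 0, 1, 1/5, 36/35)
  clear (0,2): R0 −= (-1/9)R2 → (1, 0, 0, -1/5, -31/35)
  clear (1,2): R1 −= (-5/9)R2 → (0, 1, 0, 1, 4/7)
  clear (3,2): R3 −= (-34/9)R2 → (0, 0, 0, -14/5, 31/35)
pivot(3,3)=-14/5: scale R3 → (0, 0, 0, 1, -31/98)
  clear (0,3): R0 −= (-1/5)R3 → (1, 0, 0, 0, -93/98)
  clear (1,3): R1 −= (1)R3 → (0, 1, 0, 0, 87/98)
  clear (2,3): R2 −= (1/5)R3 → (0, 0, 1, 0, 107/98)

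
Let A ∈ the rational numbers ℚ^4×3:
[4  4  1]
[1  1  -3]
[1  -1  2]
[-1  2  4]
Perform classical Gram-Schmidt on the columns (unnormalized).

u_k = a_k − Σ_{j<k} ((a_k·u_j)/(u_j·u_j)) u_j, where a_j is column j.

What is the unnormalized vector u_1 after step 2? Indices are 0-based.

u_1 = (20/19, 5/19, -33/19, 52/19)

Step 1: u_0 = a_0 = (4, 1, 1, -1).
Step 2: u_1 = a_1 − (14/19)·u_0 = (20/19, 5/19, -33/19, 52/19).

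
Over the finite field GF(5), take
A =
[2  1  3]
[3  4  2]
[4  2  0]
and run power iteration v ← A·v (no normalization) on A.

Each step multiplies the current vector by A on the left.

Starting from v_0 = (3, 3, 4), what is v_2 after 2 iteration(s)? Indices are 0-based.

v_2 = (0, 0, 2)

v_0 = (3, 3, 4).
v_1 = A·v_0 = (1, 4, 3).
v_2 = A·v_1 = (0, 0, 2).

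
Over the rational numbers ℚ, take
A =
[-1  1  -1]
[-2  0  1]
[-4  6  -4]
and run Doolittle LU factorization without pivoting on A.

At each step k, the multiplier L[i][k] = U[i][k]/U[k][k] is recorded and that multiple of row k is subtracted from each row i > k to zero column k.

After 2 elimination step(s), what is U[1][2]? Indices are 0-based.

U[1][2] = 3

[col 0] pivot -1
  R1 -= 2*R0 → (0, -2, 3)  (L[1][0] := 2)
  R2 -= 4*R0 → (0, 2, 0)  (L[2][0] := 4)
[col 1] pivot -2
  R2 -= -1*R1 → (0, 0, 3)  (L[2][1] := -1)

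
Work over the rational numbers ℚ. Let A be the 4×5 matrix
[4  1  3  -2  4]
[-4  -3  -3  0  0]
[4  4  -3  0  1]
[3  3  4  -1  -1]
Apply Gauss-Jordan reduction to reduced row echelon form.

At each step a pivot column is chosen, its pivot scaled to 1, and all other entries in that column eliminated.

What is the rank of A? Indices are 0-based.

[1] R0 /= 4  ⇒  (1, 1/4, 3/4, -1/2, 1)
     R1 -= -4·R0  ⇒  (0, -2, 0, -2, 4)
     R2 -= 4·R0  ⇒  (0, 3, -6, 2, -3)
     R3 -= 3·R0  ⇒  (0, 9/4, 7/4, 1/2, -4)
[2] R1 /= -2  ⇒  (0, 1, 0, 1, -2)
     R0 -= 1/4·R1  ⇒  (1, 0, 3/4, -3/4, 3/2)
     R2 -= 3·R1  ⇒  (0, 0, -6, -1, 3)
     R3 -= 9/4·R1  ⇒  (0, 0, 7/4, -7/4, 1/2)
[3] R2 /= -6  ⇒  (0, 0, 1, 1/6, -1/2)
     R0 -= 3/4·R2  ⇒  (1, 0, 0, -7/8, 15/8)
     R3 -= 7/4·R2  ⇒  (0, 0, 0, -49/24, 11/8)
[4] R3 /= -49/24  ⇒  (0, 0, 0, 1, -33/49)
     R0 -= -7/8·R3  ⇒  (1, 0, 0, 0, 9/7)
     R1 -= 1·R3  ⇒  (0, 1, 0, 0, -65/49)
     R2 -= 1/6·R3  ⇒  (0, 0, 1, 0, -19/49)

rank = 4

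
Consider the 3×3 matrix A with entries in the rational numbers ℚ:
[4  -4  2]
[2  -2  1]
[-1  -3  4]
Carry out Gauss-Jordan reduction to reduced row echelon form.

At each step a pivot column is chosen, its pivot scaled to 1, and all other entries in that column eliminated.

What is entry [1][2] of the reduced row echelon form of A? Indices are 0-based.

pivot(0,0)=4: scale R0 → (1, -1, 1/2)
  clear (1,0): R1 −= (2)R0 → (0, 0, 0)
  clear (2,0): R2 −= (-1)R0 → (0, -4, 9/2)
pivot(1,1): swap R1↔R2
pivot(1,1)=-4: scale R1 → (0, 1, -9/8)
  clear (0,1): R0 −= (-1)R1 → (1, 0, -5/8)
col 2: no nonzero at/below row 2; advance.

M[1][2] = -9/8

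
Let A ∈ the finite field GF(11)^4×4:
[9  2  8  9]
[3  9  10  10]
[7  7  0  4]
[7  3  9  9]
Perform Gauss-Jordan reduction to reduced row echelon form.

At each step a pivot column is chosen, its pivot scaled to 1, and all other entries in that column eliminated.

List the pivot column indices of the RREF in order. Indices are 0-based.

[1] R0 /= 9  ⇒  (1, 10, 7, 1)
     R1 -= 3·R0  ⇒  (0, 1, 0, 7)
     R2 -= 7·R0  ⇒  (0, 3, 6, 8)
     R3 -= 7·R0  ⇒  (0, 10, 4, 2)
[2] R1 /= 1  ⇒  (0, 1, 0, 7)
     R0 -= 10·R1  ⇒  (1, 0, 7, 8)
     R2 -= 3·R1  ⇒  (0, 0, 6, 9)
     R3 -= 10·R1  ⇒  (0, 0, 4, 9)
[3] R2 /= 6  ⇒  (0, 0, 1, 7)
     R0 -= 7·R2  ⇒  (1, 0, 0, 3)
     R3 -= 4·R2  ⇒  (0, 0, 0, 3)
[4] R3 /= 3  ⇒  (0, 0, 0, 1)
     R0 -= 3·R3  ⇒  (1, 0, 0, 0)
     R1 -= 7·R3  ⇒  (0, 1, 0, 0)
     R2 -= 7·R3  ⇒  (0, 0, 1, 0)

pivot columns: 0, 1, 2, 3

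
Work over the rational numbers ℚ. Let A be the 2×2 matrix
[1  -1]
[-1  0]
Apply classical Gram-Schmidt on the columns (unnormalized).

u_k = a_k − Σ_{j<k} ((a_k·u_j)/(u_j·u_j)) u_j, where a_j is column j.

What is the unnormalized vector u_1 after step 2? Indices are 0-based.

u_1 = (-1/2, -1/2)

Step 1: u_0 = a_0 = (1, -1).
Step 2: u_1 = a_1 − (-1/2)·u_0 = (-1/2, -1/2).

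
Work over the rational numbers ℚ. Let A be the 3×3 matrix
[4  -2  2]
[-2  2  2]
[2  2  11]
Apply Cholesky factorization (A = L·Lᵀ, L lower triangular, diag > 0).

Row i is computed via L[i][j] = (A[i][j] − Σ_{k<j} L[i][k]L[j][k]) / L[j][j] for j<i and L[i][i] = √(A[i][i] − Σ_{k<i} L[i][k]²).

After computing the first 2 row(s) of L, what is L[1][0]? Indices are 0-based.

L[1][0] = -1

Step 1: L[0][0] = √(4) = 2.
  L[1][0] = (-2) / L[0][0] = -1.
Step 2: L[1][1] = √(1) = 1.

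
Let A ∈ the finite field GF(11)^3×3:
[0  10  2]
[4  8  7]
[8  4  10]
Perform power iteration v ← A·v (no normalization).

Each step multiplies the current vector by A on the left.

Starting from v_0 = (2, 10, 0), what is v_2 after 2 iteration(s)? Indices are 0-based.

v_0 = (2, 10, 0).
v_1 = A·v_0 = (1, 0, 1).
v_2 = A·v_1 = (2, 0, 7).

v_2 = (2, 0, 7)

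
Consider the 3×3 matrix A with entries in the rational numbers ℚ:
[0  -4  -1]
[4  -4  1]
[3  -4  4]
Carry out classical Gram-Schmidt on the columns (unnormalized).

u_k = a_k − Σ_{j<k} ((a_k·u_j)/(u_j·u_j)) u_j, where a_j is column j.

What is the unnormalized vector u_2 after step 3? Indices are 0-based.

Step 1: u_0 = a_0 = (0, 4, 3).
Step 2: u_1 = a_1 − (-28/25)·u_0 = (-4, 12/25, -16/25).
Step 3: u_2 = a_2 − (16/25)·u_0 − (3/26)·u_1 = (-7/13, -21/13, 28/13).

u_2 = (-7/13, -21/13, 28/13)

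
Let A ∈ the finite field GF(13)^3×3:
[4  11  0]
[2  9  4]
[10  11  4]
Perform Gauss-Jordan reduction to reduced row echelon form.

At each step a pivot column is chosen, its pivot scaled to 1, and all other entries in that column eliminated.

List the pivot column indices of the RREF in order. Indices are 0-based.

pivot columns: 0, 1, 2

[1] R0 /= 4  ⇒  (1, 6, 0)
     R1 -= 2·R0  ⇒  (0, 10, 4)
     R2 -= 10·R0  ⇒  (0, 3, 4)
[2] R1 /= 10  ⇒  (0, 1, 3)
     R0 -= 6·R1  ⇒  (1, 0, 8)
     R2 -= 3·R1  ⇒  (0, 0, 8)
[3] R2 /= 8  ⇒  (0, 0, 1)
     R0 -= 8·R2  ⇒  (1, 0, 0)
     R1 -= 3·R2  ⇒  (0, 1, 0)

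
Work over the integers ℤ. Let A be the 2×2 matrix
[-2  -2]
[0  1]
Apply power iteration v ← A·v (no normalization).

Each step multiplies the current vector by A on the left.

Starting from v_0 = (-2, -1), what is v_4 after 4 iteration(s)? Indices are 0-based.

v_4 = (-42, -1)

v_0 = (-2, -1).
v_1 = A·v_0 = (6, -1).
v_2 = A·v_1 = (-10, -1).
v_3 = A·v_2 = (22, -1).
v_4 = A·v_3 = (-42, -1).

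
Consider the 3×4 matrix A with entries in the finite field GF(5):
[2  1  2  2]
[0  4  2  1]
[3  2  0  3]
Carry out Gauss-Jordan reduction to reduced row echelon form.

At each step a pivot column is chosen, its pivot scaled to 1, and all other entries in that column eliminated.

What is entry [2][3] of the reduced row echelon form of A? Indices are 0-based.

M[2][3] = 1

step 1: normalize row 0 (÷2) = (1, 3, 1, 1)
  row 2: subtract 3×row0 = (0, 3, 2, 0)
step 2: normalize row 1 (÷4) = (0, 1, 3, 4)
  row 0: subtract 3×row1 = (1, 0, 2, 4)
  row 2: subtract 3×row1 = (0, 0, 3, 3)
step 3: normalize row 2 (÷3) = (0, 0, 1, 1)
  row 0: subtract 2×row2 = (1, 0, 0, 2)
  row 1: subtract 3×row2 = (0, 1, 0, 1)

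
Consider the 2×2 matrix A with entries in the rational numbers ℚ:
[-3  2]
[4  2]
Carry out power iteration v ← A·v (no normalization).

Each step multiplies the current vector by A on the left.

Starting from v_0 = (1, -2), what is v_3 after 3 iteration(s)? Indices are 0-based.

v_3 = (-119, 28)

v_0 = (1, -2).
v_1 = A·v_0 = (-7, 0).
v_2 = A·v_1 = (21, -28).
v_3 = A·v_2 = (-119, 28).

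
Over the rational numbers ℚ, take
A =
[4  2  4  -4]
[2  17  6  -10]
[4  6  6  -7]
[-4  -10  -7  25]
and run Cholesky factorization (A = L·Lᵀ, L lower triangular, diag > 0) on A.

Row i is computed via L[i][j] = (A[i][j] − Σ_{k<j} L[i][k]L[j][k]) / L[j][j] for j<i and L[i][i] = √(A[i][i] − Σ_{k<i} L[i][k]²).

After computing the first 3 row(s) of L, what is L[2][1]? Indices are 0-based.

L[2][1] = 1

Step 1: L[0][0] = √(4) = 2.
  L[1][0] = (2) / L[0][0] = 1.
Step 2: L[1][1] = √(16) = 4.
  L[2][0] = (4) / L[0][0] = 2.
  L[2][1] = (4) / L[1][1] = 1.
Step 3: L[2][2] = √(1) = 1.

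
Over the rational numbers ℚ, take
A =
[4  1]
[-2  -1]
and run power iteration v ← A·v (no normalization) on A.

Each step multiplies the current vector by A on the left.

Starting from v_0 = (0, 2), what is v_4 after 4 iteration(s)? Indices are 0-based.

v_0 = (0, 2).
v_1 = A·v_0 = (2, -2).
v_2 = A·v_1 = (6, -2).
v_3 = A·v_2 = (22, -10).
v_4 = A·v_3 = (78, -34).

v_4 = (78, -34)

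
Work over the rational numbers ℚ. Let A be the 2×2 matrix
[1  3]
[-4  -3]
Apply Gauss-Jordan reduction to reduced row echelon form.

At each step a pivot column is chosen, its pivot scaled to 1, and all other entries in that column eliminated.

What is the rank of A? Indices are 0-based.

rank = 2

pivot(0,0)=1: scale R0 → (1, 3)
  clear (1,0): R1 −= (-4)R0 → (0, 9)
pivot(1,1)=9: scale R1 → (0, 1)
  clear (0,1): R0 −= (3)R1 → (1, 0)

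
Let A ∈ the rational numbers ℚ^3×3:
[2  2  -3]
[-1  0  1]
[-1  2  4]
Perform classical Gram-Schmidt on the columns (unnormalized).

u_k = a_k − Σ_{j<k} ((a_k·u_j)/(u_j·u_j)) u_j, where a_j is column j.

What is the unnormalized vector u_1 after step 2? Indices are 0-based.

Step 1: u_0 = a_0 = (2, -1, -1).
Step 2: u_1 = a_1 − (1/3)·u_0 = (4/3, 1/3, 7/3).

u_1 = (4/3, 1/3, 7/3)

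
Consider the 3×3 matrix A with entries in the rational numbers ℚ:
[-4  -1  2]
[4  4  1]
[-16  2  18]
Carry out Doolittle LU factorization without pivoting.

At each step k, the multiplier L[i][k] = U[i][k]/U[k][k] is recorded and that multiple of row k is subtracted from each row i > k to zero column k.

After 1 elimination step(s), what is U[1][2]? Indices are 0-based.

U[1][2] = 3

k=0: U[0][0]=-4
  eliminate (1,0): mult=-1, new row 1: (0, 3, 3); set L[1][0]=-1
  eliminate (2,0): mult=4, new row 2: (0, 6, 10); set L[2][0]=4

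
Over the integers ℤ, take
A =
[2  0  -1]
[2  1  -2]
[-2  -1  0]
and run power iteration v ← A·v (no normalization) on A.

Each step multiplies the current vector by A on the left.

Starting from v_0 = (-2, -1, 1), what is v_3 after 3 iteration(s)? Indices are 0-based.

v_0 = (-2, -1, 1).
v_1 = A·v_0 = (-5, -7, 5).
v_2 = A·v_1 = (-15, -27, 17).
v_3 = A·v_2 = (-47, -91, 57).

v_3 = (-47, -91, 57)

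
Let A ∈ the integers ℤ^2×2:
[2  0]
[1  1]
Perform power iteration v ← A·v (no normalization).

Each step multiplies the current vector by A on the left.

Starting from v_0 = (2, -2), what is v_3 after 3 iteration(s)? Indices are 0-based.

v_0 = (2, -2).
v_1 = A·v_0 = (4, 0).
v_2 = A·v_1 = (8, 4).
v_3 = A·v_2 = (16, 12).

v_3 = (16, 12)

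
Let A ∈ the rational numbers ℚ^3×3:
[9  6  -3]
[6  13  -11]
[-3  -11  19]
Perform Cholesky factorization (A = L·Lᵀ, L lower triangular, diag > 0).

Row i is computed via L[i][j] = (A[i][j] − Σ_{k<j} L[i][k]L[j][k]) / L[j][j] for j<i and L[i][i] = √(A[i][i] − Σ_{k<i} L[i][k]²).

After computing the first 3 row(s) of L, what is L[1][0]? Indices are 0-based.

Step 1: L[0][0] = √(9) = 3.
  L[1][0] = (6) / L[0][0] = 2.
Step 2: L[1][1] = √(9) = 3.
  L[2][0] = (-3) / L[0][0] = -1.
  L[2][1] = (-9) / L[1][1] = -3.
Step 3: L[2][2] = √(9) = 3.

L[1][0] = 2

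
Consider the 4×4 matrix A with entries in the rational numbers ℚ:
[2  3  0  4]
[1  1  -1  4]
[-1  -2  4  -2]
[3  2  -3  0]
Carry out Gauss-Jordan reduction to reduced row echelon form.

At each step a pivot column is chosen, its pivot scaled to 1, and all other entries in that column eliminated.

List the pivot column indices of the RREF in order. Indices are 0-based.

step 1: normalize row 0 (÷2) = (1, 3/2, 0, 2)
  row 1: subtract 1×row0 = (0, -1/2, -1, 2)
  row 2: subtract -1×row0 = (0, -1/2, 4, 0)
  row 3: subtract 3×row0 = (0, -5/2, -3, -6)
step 2: normalize row 1 (÷-1/2) = (0, 1, 2, -4)
  row 0: subtract 3/2×row1 = (1, 0, -3, 8)
  row 2: subtract -1/2×row1 = (0, 0, 5, -2)
  row 3: subtract -5/2×row1 = (0, 0, 2, -16)
step 3: normalize row 2 (÷5) = (0, 0, 1, -2/5)
  row 0: subtract -3×row2 = (1, 0, 0, 34/5)
  row 1: subtract 2×row2 = (0, 1, 0, -16/5)
  row 3: subtract 2×row2 = (0, 0, 0, -76/5)
step 4: normalize row 3 (÷-76/5) = (0, 0, 0, 1)
  row 0: subtract 34/5×row3 = (1, 0, 0, 0)
  row 1: subtract -16/5×row3 = (0, 1, 0, 0)
  row 2: subtract -2/5×row3 = (0, 0, 1, 0)

pivot columns: 0, 1, 2, 3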